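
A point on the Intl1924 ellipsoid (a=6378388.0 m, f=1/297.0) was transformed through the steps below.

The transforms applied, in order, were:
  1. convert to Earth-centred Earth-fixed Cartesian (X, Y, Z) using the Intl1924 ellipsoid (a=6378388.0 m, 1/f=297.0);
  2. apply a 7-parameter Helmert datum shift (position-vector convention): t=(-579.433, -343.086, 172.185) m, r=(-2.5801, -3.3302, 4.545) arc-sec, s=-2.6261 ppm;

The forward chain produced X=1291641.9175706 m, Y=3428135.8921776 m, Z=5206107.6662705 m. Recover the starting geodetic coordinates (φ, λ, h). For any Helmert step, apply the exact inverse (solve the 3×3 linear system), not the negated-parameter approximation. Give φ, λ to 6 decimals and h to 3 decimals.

start: X=1291641.9176, Y=3428135.8922, Z=5206107.6663 m
→ Helmert⁻¹: X=1292384.3398, Y=3428394.3845, Z=5205971.1714
→ geod (Bowring, a=6378388.000): φ=55.04423100°, λ=69.34531800°, h=2023.7840 m

φ=55.044231°, λ=69.345318°, h=2023.784 m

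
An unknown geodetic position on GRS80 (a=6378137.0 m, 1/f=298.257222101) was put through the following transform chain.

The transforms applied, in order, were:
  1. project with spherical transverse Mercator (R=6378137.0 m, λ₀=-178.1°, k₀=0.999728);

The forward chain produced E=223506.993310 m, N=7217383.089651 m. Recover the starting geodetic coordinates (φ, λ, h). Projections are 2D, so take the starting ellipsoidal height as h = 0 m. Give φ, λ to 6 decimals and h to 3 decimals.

φ=64.777659°, λ=-173.383644°, h=0.000 m

start: E=223506.9933, N=7217383.0897 m
→ tm⁻¹: φ=64.77765900°, λ=-173.38364400°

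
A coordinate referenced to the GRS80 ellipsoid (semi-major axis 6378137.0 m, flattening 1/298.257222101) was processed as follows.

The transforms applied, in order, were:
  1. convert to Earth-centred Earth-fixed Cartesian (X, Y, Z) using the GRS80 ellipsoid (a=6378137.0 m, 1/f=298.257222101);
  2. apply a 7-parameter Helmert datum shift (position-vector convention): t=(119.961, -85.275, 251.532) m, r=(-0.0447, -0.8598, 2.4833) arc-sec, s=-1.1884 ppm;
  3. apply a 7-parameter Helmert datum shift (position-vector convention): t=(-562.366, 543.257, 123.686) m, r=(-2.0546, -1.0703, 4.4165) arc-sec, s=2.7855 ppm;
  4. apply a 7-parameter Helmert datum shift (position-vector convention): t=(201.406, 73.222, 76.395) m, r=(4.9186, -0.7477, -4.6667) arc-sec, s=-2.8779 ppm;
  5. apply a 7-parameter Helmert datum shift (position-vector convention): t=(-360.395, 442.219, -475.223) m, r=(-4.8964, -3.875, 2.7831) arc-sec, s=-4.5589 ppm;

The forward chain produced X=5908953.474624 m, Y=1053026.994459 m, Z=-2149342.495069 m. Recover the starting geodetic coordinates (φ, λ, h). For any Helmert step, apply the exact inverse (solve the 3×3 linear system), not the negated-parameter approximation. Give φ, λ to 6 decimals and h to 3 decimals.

φ=-19.825202°, λ=10.093300°, h=16.404 m

start: X=5908953.4746, Y=1053026.9945, Z=-2149342.4951 m
→ Helmert⁻¹: X=5909314.6402, Y=1052560.8536, Z=-2148963.0980
→ Helmert⁻¹: X=5909098.6355, Y=1052573.1054, Z=-2149092.1976
→ Helmert⁻¹: X=5909655.9114, Y=1051921.7901, Z=-2149230.0838
→ Helmert⁻¹: X=5909546.6779, Y=1051937.6338, Z=-2149508.5758
→ geod (Bowring, a=6378137.000): φ=-19.82520200°, λ=10.09330000°, h=16.4040 m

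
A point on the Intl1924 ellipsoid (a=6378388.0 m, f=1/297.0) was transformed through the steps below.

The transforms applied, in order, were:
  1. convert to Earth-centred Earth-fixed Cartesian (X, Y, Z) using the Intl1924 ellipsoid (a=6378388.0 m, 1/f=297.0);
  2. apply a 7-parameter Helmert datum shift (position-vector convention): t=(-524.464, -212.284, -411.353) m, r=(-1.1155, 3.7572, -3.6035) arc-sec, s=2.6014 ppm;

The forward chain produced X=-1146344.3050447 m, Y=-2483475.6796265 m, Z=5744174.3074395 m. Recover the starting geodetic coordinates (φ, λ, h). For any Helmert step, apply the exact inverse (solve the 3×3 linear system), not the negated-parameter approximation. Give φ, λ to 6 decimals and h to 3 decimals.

start: X=-1146344.3050, Y=-2483475.6796, Z=5744174.3074 m
→ Helmert⁻¹: X=-1145878.1154, Y=-2483308.0215, Z=5744536.4139
→ geod (Bowring, a=6378388.000): φ=64.69086400°, λ=-114.77011800°, h=1490.4560 m

φ=64.690864°, λ=-114.770118°, h=1490.456 m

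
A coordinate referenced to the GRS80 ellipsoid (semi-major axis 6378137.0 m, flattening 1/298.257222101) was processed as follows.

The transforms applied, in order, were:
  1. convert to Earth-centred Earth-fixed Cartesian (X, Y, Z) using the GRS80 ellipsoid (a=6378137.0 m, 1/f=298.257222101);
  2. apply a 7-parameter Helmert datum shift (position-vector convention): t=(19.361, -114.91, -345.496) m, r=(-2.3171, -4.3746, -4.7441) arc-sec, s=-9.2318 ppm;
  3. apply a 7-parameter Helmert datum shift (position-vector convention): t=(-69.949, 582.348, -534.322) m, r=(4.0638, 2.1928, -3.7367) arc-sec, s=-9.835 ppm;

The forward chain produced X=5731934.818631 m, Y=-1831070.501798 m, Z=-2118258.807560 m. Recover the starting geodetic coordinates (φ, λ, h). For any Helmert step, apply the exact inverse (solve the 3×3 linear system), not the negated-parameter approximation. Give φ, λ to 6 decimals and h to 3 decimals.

φ=-19.506660°, λ=-17.718082°, h=3495.589 m

start: X=5731934.8186, Y=-1831070.5018, Z=-2118258.8076 m
→ Helmert⁻¹: X=5732116.8366, Y=-1831608.7427, Z=-2117648.2894
→ Helmert⁻¹: X=5732147.6064, Y=-1831355.1144, Z=-2117464.4840
→ geod (Bowring, a=6378137.000): φ=-19.50666000°, λ=-17.71808200°, h=3495.5890 m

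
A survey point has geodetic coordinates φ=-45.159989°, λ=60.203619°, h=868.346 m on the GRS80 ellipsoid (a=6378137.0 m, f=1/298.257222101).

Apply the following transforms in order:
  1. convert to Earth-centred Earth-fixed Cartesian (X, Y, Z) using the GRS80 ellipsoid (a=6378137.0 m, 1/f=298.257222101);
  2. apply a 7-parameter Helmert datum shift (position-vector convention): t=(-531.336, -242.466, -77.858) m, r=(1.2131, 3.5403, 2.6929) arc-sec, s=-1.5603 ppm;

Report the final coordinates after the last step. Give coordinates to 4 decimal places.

X=2238262.3551 m, Y=3909764.0402 m, Z=-4500605.2713 m

start: φ=-45.159989°, λ=60.203619°, h=868.346 m
→ ECEF (a=6378137.000, f=1/298.257222101): X=2238925.4772, Y=3909956.9078, Z=-4500519.0024
→ Helmert 7p (PV): X=2238262.3551, Y=3909764.0402, Z=-4500605.2713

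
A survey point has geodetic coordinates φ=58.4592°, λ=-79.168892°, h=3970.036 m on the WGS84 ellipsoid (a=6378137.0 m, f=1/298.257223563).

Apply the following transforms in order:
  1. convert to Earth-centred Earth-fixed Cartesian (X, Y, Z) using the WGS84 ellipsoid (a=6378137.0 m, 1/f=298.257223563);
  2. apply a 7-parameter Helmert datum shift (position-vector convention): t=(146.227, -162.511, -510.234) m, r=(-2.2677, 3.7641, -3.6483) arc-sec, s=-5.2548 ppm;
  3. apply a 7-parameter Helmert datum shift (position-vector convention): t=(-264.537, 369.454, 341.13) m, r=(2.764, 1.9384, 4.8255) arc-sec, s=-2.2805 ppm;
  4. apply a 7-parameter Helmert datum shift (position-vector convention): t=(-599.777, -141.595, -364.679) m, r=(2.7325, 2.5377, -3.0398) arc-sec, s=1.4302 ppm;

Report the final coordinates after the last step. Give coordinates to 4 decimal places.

start: φ=58.459200°, λ=-79.168892°, h=3970.036 m
→ ECEF (a=6378137.000, f=1/298.257223563): X=628885.8025, Y=-3287037.8951, Z=5416050.6519
→ Helmert 7p (PV): X=629069.4221, Y=-3287134.7123, Z=5415536.6192
→ Helmert 7p (PV): X=628931.2449, Y=-3286815.6145, Z=5415815.4389
→ Helmert 7p (PV): X=628350.5598, Y=-3287042.9254, Z=5415407.2256

X=628350.5598 m, Y=-3287042.9254 m, Z=5415407.2256 m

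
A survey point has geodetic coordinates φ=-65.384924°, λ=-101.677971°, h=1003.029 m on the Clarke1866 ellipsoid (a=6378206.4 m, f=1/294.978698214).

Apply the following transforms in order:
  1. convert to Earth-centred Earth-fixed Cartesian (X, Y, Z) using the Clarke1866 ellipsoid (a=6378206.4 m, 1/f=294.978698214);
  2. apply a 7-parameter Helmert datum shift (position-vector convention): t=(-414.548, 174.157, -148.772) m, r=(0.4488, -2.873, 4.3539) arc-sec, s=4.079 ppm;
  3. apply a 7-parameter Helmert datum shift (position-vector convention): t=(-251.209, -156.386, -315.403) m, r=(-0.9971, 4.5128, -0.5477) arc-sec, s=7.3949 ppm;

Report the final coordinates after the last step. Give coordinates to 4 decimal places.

X=-539999.5316 m, Y=-2609414.4829 m, Z=-5776956.9990 m

start: φ=-65.384924°, λ=-101.677971°, h=1003.029 m
→ ECEF (a=6378206.400, f=1/294.978698214): X=-539329.8085, Y=-2609377.0077, Z=-5776437.7739
→ Helmert 7p (PV): X=-539611.0181, Y=-2609212.3101, Z=-5776623.2978
→ Helmert 7p (PV): X=-539999.5316, Y=-2609414.4829, Z=-5776956.9990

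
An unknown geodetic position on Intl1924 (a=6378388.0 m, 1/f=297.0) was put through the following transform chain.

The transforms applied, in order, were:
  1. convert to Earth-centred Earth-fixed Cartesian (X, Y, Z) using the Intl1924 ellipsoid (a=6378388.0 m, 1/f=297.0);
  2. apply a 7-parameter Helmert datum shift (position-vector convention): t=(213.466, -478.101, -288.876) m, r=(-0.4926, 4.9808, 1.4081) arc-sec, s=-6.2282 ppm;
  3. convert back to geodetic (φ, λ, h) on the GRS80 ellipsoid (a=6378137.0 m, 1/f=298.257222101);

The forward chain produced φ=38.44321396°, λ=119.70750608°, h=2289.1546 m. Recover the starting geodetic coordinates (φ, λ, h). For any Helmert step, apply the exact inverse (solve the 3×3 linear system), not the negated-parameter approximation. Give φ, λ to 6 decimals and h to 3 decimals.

φ=38.442566°, λ=119.707526°, h=2700.590 m

start: φ=38.443214°, λ=119.707506°, h=2289.155 m
→ ECEF (a=6378137.000, f=1/298.257222101): X=-2479737.4825, Y=4346119.5406, Z=3945517.4902
→ Helmert⁻¹: X=-2480032.0024, Y=4346632.2203, Z=3945781.4354
→ geod (Bowring, a=6378388.000): φ=38.44256600°, λ=119.70752600°, h=2700.5900 m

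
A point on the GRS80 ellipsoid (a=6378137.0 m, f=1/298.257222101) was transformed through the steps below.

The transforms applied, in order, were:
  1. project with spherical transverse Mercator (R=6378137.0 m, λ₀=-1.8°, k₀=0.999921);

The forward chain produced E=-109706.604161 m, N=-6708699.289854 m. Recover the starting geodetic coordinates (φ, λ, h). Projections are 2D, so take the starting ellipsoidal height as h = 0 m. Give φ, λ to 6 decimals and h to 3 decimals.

start: E=-109706.6042, N=-6708699.2899 m
→ tm⁻¹: φ=-60.25519400°, λ=-3.78672500°

φ=-60.255194°, λ=-3.786725°, h=0.000 m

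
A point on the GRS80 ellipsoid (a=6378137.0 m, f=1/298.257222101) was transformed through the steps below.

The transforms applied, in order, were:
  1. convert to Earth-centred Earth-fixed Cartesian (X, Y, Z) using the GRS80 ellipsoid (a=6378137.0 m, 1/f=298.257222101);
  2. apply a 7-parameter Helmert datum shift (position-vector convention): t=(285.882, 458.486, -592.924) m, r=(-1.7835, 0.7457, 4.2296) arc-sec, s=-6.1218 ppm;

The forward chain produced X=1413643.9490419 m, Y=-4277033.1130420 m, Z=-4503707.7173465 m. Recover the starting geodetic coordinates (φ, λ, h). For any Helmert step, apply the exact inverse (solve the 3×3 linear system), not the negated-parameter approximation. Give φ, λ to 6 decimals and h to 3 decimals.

φ=-45.181129°, λ=-71.716364°, h=2276.260 m

start: X=1413643.9490, Y=-4277033.1130, Z=-4503707.7173 m
→ Helmert⁻¹: X=1413295.2863, Y=-4277507.8283, Z=-4503174.2374
→ geod (Bowring, a=6378137.000): φ=-45.18112900°, λ=-71.71636400°, h=2276.2600 m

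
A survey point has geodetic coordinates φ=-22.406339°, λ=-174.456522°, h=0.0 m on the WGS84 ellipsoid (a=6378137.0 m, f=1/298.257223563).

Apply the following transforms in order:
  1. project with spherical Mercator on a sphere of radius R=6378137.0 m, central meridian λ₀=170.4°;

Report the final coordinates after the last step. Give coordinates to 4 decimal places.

E=1685764.2598 m, N=-2560381.5209 m

start: φ=-22.406339°, λ=-174.456522°, h=0.000 m
→ merc (R=6378137.0, λ₀=170.4°): E=1685764.2598, N=-2560381.5209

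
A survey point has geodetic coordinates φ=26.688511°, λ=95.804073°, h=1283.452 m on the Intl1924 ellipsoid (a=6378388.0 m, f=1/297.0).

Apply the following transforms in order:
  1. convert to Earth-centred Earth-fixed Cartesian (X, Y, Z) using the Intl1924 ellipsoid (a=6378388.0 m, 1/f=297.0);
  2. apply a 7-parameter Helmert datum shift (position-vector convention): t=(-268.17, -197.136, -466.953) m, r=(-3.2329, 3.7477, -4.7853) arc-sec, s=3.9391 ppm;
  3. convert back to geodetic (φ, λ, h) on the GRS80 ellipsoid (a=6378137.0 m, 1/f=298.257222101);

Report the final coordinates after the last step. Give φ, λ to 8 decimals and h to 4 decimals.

φ=26.68397887°, λ=95.80506152°, h=1180.2391 m

start: φ=26.688511°, λ=95.804073°, h=1283.452 m
→ ECEF (a=6378388.000, f=1/297.0): X=-576814.2421, Y=5674618.0723, Z=2848037.0875
→ Helmert 7p (PV): X=-576901.2865, Y=5674501.3103, Z=2847502.8919
→ geod (Bowring, a=6378137.000): φ=26.68397887°, λ=95.80506152°, h=1180.2391 m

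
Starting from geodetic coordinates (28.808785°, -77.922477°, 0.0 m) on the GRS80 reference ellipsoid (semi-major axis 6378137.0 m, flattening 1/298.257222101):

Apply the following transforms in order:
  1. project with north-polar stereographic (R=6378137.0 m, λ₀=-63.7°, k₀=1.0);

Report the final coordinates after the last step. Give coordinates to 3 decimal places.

E=-1853153.239 m, N=-7311527.915 m

start: φ=28.808785°, λ=-77.922477°, h=0.000 m
→ stereo (R=6378137.0, λ₀=-63.7°): E=-1853153.2394, N=-7311527.9146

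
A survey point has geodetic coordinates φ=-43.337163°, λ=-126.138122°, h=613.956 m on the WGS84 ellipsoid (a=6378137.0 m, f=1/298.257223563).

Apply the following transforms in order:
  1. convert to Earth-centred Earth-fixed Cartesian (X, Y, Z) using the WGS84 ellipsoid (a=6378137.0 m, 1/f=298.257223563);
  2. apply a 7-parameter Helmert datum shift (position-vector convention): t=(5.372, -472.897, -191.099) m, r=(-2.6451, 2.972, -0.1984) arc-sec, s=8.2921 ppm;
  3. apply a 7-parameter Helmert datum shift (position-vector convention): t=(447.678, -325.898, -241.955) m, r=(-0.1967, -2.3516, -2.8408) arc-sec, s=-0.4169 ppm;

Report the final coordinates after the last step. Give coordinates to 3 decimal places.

X=-2739996.430 m, Y=-3753571.450 m, Z=-4355649.853 m

start: φ=-43.337163°, λ=-126.138122°, h=613.956 m
→ ECEF (a=6378137.000, f=1/298.257223563): X=-2740359.4989, Y=-3752723.4762, Z=-4355242.4466
→ Helmert 7p (PV): X=-2740443.2136, Y=-3753280.7065, Z=-4355382.0498
→ Helmert 7p (PV): X=-2739996.4303, Y=-3753571.4502, Z=-4355649.8533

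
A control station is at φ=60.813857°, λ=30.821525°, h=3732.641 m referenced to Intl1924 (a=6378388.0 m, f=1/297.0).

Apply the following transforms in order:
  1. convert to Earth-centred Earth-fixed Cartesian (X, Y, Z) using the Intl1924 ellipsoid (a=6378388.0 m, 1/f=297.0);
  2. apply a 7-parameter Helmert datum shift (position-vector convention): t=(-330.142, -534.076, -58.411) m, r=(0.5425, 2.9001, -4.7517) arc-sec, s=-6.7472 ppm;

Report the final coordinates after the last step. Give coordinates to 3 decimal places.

X=2679319.838 m, Y=1598077.807 m, Z=5548507.303 m

start: φ=60.813857°, λ=30.821525°, h=3732.641 m
→ ECEF (a=6378388.000, f=1/297.0): X=2679553.2174, Y=1598698.9917, Z=5548636.6211
→ Helmert 7p (PV): X=2679319.8384, Y=1598077.8073, Z=5548507.3026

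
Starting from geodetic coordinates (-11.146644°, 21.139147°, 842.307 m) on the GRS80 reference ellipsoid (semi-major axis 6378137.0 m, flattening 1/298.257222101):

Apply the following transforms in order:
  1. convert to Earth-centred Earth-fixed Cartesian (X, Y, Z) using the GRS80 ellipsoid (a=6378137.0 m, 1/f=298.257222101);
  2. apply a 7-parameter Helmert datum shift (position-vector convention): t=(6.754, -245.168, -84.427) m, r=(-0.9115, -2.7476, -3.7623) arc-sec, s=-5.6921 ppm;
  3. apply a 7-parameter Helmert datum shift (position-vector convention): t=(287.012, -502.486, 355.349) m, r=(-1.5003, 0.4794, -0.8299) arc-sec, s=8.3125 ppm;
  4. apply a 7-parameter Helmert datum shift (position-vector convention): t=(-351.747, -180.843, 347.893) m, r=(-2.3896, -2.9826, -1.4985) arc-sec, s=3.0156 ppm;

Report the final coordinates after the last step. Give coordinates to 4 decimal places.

start: φ=-11.146644°, λ=21.139147°, h=842.307 m
→ ECEF (a=6378137.000, f=1/298.257222101): X=5838213.3053, Y=2257363.0862, Z=-1225088.0505
→ Helmert 7p (PV): X=5838244.3210, Y=2256993.1661, Z=-1225097.7107
→ Helmert 7p (PV): X=5838586.0970, Y=2256477.0402, Z=-1224782.5314
→ Helmert 7p (PV): X=5838286.0605, Y=2256246.3955, Z=-1224380.0470

X=5838286.0605 m, Y=2256246.3955 m, Z=-1224380.0470 m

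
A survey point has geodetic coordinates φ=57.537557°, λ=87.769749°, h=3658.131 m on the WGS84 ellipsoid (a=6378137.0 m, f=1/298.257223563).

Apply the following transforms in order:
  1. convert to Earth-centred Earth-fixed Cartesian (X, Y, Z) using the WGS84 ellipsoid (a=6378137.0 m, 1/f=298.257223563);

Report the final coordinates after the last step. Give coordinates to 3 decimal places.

start: φ=57.537557°, λ=87.769749°, h=3658.131 m
→ ECEF (a=6378137.000, f=1/298.257223563): X=133619.6677, Y=3430993.1882, Z=5361355.3603

X=133619.668 m, Y=3430993.188 m, Z=5361355.360 m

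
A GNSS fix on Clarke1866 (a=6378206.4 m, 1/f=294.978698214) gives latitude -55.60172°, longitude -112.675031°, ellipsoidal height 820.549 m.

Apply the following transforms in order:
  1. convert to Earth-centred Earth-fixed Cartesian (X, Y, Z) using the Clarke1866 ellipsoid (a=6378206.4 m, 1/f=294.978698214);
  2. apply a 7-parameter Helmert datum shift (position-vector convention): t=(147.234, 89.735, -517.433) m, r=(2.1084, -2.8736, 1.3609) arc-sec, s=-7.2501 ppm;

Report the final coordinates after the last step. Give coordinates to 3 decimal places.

start: φ=-55.601720°, λ=-112.675031°, h=820.549 m
→ ECEF (a=6378206.400, f=1/294.978698214): X=-1392484.0079, Y=-3332919.2148, Z=-5239993.2879
→ Helmert 7p (PV): X=-1392231.6874, Y=-3332760.9412, Z=-5240526.1981

X=-1392231.687 m, Y=-3332760.941 m, Z=-5240526.198 m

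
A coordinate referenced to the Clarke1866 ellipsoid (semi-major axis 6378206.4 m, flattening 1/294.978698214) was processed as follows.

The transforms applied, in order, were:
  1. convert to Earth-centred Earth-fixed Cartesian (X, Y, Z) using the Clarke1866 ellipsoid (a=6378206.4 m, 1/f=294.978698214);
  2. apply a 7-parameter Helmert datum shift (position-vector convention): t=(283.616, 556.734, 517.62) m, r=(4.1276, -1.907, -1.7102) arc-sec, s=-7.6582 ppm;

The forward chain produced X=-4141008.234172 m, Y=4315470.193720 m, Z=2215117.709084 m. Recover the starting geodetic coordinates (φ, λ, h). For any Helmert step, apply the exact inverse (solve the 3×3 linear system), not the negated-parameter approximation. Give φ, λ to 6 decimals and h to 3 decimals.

start: X=-4141008.2342, Y=4315470.1937, Z=2215117.7091 m
→ Helmert⁻¹: X=-4141338.8672, Y=4314956.4835, Z=2214568.9901
→ geod (Bowring, a=6378206.400): φ=20.44568400°, λ=133.82381600°, h=2018.0550 m

φ=20.445684°, λ=133.823816°, h=2018.055 m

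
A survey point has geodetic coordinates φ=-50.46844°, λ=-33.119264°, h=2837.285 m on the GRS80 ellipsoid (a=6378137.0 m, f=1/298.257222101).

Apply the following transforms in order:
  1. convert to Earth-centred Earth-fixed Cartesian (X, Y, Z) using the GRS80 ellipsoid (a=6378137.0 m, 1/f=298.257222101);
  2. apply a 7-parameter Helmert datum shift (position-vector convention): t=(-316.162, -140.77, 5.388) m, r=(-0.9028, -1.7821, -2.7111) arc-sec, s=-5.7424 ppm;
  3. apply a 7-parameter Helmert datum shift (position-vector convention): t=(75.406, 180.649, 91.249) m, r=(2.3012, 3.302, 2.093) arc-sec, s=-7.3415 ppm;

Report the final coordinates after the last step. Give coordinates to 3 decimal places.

X=3408119.523 m, Y=-2223480.440 m, Z=-4898186.533 m

start: φ=-50.468440°, λ=-33.119264°, h=2837.285 m
→ ECEF (a=6378137.000, f=1/298.257222101): X=3408447.6258, Y=-2223572.4036, Z=-4898307.0711
→ Helmert 7p (PV): X=3408124.9856, Y=-2223766.6439, Z=-4898234.3744
→ Helmert 7p (PV): X=3408119.5226, Y=-2223480.4397, Z=-4898186.5331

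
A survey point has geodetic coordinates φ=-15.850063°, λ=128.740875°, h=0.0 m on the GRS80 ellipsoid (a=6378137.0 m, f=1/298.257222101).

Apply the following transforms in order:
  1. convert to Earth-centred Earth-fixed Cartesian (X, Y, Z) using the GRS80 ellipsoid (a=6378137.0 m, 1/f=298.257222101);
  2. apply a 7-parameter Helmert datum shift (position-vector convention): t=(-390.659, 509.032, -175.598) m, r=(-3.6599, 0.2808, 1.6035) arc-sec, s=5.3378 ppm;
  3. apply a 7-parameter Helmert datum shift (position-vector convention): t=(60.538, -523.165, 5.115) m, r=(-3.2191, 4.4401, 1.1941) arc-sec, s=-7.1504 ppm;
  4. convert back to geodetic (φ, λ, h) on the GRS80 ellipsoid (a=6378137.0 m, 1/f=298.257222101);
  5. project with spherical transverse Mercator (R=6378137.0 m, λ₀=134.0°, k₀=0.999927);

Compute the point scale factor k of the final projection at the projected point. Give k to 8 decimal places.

1.00383111

start: φ=-15.850063°, λ=128.740875°, h=0.000 m
→ ECEF (a=6378137.000, f=1/298.257222101): X=-3840637.0460, Y=4786896.1371, Z=-1730773.0566
→ Helmert 7p (PV): X=-3841087.7752, Y=4787370.1529, Z=-1731037.6023
→ Helmert 7p (PV): X=-3841064.7490, Y=4786763.5043, Z=-1731012.1404
→ geod (Bowring, a=6378137.000): φ=-15.85173606°, λ=128.74476424°, h=223.2767 m
→ into tm (λ₀=134.0°): φ=-15.85173606°, λ−λ₀=-5.25523576°
scale k = 1.00383111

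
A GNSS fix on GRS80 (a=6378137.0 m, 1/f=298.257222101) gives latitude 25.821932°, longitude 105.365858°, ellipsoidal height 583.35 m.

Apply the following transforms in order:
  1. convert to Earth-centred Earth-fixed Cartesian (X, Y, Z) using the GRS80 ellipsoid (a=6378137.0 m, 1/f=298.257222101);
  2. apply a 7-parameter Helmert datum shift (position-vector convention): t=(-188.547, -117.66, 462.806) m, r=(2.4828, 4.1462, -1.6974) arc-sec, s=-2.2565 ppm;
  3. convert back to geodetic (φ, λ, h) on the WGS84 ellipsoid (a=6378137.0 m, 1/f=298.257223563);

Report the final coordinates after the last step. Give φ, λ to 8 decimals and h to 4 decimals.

start: φ=25.821932°, λ=105.365858°, h=583.350 m
→ ECEF (a=6378137.000, f=1/298.257222101): X=-1522443.1704, Y=5540087.5201, Z=2761571.6217
→ Helmert 7p (PV): X=-1522527.1803, Y=5539936.6466, Z=2762125.4849
→ geod (Bowring, a=6378137.000): φ=25.82691614°, λ=105.36706454°, h=713.7084 m

φ=25.82691614°, λ=105.36706454°, h=713.7084 m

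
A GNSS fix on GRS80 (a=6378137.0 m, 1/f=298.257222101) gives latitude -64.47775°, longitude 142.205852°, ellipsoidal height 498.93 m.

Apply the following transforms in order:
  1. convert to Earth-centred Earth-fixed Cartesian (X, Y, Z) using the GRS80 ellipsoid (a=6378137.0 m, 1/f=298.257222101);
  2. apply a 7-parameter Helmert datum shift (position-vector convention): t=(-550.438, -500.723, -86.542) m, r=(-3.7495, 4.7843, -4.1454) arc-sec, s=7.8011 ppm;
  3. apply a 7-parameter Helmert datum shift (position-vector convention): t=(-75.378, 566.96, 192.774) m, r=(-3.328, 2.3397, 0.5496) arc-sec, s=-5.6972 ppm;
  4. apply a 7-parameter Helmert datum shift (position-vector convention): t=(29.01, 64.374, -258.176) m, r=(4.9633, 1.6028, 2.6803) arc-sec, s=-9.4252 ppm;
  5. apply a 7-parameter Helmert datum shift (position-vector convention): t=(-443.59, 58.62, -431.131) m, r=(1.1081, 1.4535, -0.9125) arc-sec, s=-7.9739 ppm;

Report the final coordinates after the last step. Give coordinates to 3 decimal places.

start: φ=-64.477750°, λ=142.205852°, h=498.930 m
→ ECEF (a=6378137.000, f=1/298.257222101): X=-2177705.9056, Y=1688845.6291, Z=-5733313.0040
→ Helmert 7p (PV): X=-2178372.3752, Y=1688297.6262, Z=-5733424.4602
→ Helmert 7p (PV): X=-2178504.8760, Y=1688756.6573, Z=-5733201.5521
→ Helmert 7p (PV): X=-2178521.8274, Y=1688914.7615, Z=-5733348.1276
→ Helmert 7p (PV): X=-2178980.9758, Y=1689000.3524, Z=-5733709.1169

X=-2178980.976 m, Y=1689000.352 m, Z=-5733709.117 m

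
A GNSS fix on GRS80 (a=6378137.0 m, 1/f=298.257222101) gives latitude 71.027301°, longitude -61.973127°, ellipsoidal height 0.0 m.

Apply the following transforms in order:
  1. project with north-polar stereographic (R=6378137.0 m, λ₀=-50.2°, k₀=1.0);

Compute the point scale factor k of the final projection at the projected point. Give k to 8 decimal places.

1.02792164

start: φ=71.027301°, λ=-61.973127°, h=0.000 m
→ into stereo (λ₀=-50.2°): φ=71.02730100°, λ−λ₀=-11.77312700°
scale k = 1.02792164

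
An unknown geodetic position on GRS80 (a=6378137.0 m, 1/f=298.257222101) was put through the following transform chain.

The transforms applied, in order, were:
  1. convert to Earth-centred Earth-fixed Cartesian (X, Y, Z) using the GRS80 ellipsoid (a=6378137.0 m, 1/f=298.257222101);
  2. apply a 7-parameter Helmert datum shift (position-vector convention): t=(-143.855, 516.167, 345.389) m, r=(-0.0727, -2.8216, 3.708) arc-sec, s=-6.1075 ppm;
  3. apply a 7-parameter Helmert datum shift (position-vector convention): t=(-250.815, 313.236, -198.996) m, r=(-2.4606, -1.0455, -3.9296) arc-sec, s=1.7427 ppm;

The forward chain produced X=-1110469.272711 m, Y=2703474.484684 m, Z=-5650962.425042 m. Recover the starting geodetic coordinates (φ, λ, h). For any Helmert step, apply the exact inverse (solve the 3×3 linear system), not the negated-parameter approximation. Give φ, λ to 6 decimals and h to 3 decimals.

start: X=-1110469.2727, Y=2703474.4847, Z=-5650962.4250 m
→ Helmert⁻¹: X=-1110296.6642, Y=2703202.7946, Z=-5650715.7063
→ Helmert⁻¹: X=-1110188.3069, Y=2702725.0839, Z=-5651079.4699
→ geod (Bowring, a=6378137.000): φ=-62.81574700°, λ=112.33120500°, h=510.7100 m

φ=-62.815747°, λ=112.331205°, h=510.710 m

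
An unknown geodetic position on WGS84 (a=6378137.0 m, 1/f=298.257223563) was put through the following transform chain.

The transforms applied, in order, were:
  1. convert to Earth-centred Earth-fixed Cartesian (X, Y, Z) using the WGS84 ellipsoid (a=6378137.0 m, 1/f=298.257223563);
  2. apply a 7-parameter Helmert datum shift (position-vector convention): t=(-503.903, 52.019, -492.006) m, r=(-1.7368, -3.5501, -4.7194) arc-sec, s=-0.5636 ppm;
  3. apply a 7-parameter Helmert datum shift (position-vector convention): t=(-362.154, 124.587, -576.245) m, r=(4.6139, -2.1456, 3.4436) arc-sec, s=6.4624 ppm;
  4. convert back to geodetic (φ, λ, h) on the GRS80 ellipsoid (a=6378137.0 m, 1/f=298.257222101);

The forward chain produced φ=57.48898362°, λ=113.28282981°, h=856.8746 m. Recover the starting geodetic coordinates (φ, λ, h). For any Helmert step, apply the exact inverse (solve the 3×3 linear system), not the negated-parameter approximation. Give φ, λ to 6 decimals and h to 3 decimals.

φ=57.497849°, λ=113.268325°, h=1449.083 m

start: φ=57.488984°, λ=113.282830°, h=856.875 m
→ ECEF (a=6378137.000, f=1/298.257222101): X=-1358407.1622, Y=3156789.8474, Z=5356085.9254
→ Helmert⁻¹: X=-1357927.8094, Y=3156787.3517, Z=5356571.0655
→ Helmert⁻¹: X=-1357404.6935, Y=3156660.9458, Z=5357116.0334
→ geod (Bowring, a=6378137.000): φ=57.49784900°, λ=113.26832500°, h=1449.0830 m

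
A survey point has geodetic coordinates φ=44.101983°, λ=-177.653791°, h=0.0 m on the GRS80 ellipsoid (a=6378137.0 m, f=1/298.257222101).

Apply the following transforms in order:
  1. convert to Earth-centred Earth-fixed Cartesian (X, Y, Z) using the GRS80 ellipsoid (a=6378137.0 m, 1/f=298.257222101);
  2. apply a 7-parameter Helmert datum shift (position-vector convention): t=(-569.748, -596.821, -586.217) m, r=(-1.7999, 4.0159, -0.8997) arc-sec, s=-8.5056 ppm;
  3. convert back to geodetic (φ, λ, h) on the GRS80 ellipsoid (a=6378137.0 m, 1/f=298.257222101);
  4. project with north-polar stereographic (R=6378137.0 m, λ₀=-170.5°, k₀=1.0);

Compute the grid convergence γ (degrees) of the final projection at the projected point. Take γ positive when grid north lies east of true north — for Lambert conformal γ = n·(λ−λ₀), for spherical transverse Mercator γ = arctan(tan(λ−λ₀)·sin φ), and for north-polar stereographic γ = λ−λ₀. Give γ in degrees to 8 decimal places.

start: φ=44.101983°, λ=-177.653791°, h=0.000 m
→ ECEF (a=6378137.000, f=1/298.257222101): X=-4583751.7069, Y=-187805.3627, Z=4416235.9175
→ Helmert 7p (PV): X=-4584197.3048, Y=-188342.0563, Z=4415703.0198
→ geod (Bowring, a=6378137.000): φ=44.09561263°, λ=-177.64732219°, h=-35.3093 m
→ into stereo (λ₀=-170.5°): φ=44.09561263°, λ−λ₀=-7.14732219°
convergence γ = -7.14732219°

-7.14732219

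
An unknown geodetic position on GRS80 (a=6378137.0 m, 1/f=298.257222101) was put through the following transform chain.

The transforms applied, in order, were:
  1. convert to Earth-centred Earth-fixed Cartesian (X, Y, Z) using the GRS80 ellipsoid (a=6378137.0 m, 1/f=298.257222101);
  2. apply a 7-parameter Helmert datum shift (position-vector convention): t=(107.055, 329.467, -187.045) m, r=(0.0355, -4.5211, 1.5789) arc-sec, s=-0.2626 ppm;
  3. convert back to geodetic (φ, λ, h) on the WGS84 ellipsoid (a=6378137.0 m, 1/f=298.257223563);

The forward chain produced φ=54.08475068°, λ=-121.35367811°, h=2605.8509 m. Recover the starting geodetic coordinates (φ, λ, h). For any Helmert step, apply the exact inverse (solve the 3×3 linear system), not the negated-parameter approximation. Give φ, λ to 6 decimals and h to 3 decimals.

start: φ=54.084751°, λ=-121.353678°, h=2605.851 m
→ ECEF (a=6378137.000, f=1/298.257223563): X=-1951774.1731, Y=-3203340.1218, Z=5144393.3465
→ Helmert⁻¹: X=-1951793.4992, Y=-3203654.6042, Z=5144625.0750
→ geod (Bowring, a=6378137.000): φ=54.08394500°, λ=-121.35143100°, h=2956.9590 m

φ=54.083945°, λ=-121.351431°, h=2956.959 m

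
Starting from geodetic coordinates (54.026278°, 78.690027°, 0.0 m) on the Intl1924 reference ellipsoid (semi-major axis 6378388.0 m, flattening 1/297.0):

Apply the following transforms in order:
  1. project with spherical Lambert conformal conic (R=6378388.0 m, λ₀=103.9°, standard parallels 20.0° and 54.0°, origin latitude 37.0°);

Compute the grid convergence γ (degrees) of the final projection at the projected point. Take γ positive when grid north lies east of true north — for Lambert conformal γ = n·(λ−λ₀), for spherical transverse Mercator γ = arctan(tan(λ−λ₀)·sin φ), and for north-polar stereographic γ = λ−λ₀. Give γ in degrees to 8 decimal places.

start: φ=54.026278°, λ=78.690027°, h=0.000 m
→ into lcc (λ₀=103.9°): φ=54.02627800°, λ−λ₀=-25.20997300°
convergence γ = -15.40546535°

-15.40546535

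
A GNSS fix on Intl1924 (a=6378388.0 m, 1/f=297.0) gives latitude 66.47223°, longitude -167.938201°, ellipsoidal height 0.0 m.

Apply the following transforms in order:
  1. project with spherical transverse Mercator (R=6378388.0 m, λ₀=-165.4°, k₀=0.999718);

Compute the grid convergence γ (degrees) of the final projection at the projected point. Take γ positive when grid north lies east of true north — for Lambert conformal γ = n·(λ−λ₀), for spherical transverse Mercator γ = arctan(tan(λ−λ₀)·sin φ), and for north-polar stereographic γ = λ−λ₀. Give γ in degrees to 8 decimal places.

-2.32743453

start: φ=66.472230°, λ=-167.938201°, h=0.000 m
→ into tm (λ₀=-165.4°): φ=66.47223000°, λ−λ₀=-2.53820100°
convergence γ = -2.32743453°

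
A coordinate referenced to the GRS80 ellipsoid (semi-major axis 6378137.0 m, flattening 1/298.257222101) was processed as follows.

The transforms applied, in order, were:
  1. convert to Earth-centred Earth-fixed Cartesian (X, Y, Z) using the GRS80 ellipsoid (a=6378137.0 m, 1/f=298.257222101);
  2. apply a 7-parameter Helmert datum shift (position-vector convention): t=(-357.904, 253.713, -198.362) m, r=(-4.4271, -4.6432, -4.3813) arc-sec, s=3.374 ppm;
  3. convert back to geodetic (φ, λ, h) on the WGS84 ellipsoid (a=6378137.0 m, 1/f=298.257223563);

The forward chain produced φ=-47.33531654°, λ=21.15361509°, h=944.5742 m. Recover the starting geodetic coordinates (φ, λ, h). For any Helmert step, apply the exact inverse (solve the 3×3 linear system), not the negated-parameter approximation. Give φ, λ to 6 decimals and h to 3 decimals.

start: φ=-47.335317°, λ=21.153615°, h=944.574 m
→ ECEF (a=6378137.000, f=1/298.257223563): X=4039151.5206, Y=1562922.8751, Z=-4667803.3282
→ Helmert⁻¹: X=4039357.5258, Y=1562849.8728, Z=-4667646.6035
→ geod (Bowring, a=6378137.000): φ=-47.33326500°, λ=21.15173100°, h=941.6850 m

φ=-47.333265°, λ=21.151731°, h=941.685 m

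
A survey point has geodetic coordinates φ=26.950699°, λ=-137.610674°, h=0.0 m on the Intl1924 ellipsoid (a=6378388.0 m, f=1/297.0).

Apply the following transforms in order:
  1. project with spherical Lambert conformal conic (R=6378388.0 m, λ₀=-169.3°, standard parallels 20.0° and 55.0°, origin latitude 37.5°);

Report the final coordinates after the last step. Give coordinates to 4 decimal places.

start: φ=26.950699°, λ=-137.610674°, h=0.000 m
→ lcc (R=6378388.0, λ₀=-169.3°): E=2995071.5819, N=-609654.8137

E=2995071.5819 m, N=-609654.8137 m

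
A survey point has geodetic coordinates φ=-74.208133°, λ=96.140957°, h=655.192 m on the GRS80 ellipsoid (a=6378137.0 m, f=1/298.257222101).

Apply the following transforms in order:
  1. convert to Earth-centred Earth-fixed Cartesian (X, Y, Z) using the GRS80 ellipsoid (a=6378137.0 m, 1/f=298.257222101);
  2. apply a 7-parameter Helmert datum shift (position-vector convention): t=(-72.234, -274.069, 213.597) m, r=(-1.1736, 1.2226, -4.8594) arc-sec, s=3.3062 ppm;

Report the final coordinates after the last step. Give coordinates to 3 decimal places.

start: φ=-74.208133°, λ=96.140957°, h=655.192 m
→ ECEF (a=6378137.000, f=1/298.257222101): X=-186280.9052, Y=1731360.2907, Z=-6115931.5331
→ Helmert 7p (PV): X=-186349.2170, Y=1731061.5362, Z=-6115746.9036

X=-186349.217 m, Y=1731061.536 m, Z=-6115746.904 m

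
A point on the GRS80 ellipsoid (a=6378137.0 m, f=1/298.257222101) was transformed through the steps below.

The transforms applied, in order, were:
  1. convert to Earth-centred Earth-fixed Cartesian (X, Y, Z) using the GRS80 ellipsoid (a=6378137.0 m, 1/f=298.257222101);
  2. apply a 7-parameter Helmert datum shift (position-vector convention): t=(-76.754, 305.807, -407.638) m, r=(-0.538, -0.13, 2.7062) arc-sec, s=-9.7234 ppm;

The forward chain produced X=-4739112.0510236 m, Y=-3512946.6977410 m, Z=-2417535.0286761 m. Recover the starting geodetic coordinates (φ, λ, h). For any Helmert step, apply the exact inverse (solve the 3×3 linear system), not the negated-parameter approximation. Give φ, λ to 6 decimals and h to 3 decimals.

start: X=-4739112.0510, Y=-3512946.6977, Z=-2417535.0287 m
→ Helmert⁻¹: X=-4739128.9940, Y=-3513218.1837, Z=-2417157.0702
→ geod (Bowring, a=6378137.000): φ=-22.41593900°, λ=-143.44966500°, h=269.4440 m

φ=-22.415939°, λ=-143.449665°, h=269.444 m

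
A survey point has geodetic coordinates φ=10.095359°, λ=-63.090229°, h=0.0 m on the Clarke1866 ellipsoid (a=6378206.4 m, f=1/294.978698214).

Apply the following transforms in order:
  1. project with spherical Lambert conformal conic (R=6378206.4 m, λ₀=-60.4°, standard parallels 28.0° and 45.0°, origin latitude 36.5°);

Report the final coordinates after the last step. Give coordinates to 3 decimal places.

start: φ=10.095359°, λ=-63.090229°, h=0.000 m
→ lcc (R=6378206.4, λ₀=-60.4°): E=-322402.3068, N=-3004620.0283

E=-322402.307 m, N=-3004620.028 m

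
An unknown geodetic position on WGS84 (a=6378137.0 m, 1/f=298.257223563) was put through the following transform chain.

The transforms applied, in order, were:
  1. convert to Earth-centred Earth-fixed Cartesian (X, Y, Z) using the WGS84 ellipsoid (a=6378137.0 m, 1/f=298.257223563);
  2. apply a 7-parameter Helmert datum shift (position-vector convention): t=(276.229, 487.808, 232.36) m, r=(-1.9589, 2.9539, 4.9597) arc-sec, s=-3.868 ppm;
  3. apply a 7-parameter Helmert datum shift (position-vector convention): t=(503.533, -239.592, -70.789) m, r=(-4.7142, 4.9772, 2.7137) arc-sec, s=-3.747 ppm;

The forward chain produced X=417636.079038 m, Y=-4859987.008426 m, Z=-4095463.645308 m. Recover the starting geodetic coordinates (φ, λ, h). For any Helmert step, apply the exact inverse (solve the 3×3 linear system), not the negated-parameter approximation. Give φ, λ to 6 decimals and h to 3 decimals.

φ=-40.208034°, λ=-85.097965°, h=222.833 m

start: X=417636.0790, Y=-4859987.0084, Z=-4095463.6453 m
→ Helmert⁻¹: X=417168.9985, Y=-4859677.5112, Z=-4095509.2038
→ Helmert⁻¹: X=416836.1737, Y=-4860155.2435, Z=-4095797.5937
→ geod (Bowring, a=6378137.000): φ=-40.20803400°, λ=-85.09796500°, h=222.8330 m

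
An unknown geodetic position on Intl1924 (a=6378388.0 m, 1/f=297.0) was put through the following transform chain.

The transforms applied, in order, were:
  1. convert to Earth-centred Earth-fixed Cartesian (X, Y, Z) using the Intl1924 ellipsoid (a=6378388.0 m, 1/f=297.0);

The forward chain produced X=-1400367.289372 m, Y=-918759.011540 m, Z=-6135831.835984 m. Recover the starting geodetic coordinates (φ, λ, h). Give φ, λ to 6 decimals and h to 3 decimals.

φ=-74.830158°, λ=-146.731748°, h=1918.651 m

start: X=-1400367.2894, Y=-918759.0115, Z=-6135831.8360 m
→ geod (Bowring, a=6378388.000): φ=-74.83015800°, λ=-146.73174800°, h=1918.6510 m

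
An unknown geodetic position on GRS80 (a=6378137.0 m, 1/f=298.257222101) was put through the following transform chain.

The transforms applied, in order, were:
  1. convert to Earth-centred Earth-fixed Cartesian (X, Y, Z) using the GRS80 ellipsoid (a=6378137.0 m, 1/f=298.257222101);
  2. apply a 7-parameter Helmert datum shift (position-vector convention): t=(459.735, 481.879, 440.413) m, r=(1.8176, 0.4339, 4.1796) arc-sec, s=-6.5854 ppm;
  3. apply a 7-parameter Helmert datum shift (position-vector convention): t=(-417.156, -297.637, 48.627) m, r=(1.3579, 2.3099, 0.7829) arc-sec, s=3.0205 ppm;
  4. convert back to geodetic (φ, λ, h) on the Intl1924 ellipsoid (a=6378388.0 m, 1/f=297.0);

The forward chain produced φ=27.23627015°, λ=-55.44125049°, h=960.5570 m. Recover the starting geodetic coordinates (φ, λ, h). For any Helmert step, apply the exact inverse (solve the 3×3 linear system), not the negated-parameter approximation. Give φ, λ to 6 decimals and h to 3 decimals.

start: φ=27.236270°, λ=-55.441250°, h=960.557 m
→ ECEF (a=6378388.000, f=1/297.0): X=3219743.1921, Y=-4674479.9963, Z=2901997.3201
→ Helmert⁻¹: X=3220100.3817, Y=-4674161.3585, Z=2902006.7601
→ Helmert⁻¹: X=3219561.0205, Y=-4674713.6918, Z=2901633.4213
→ geod (Bowring, a=6378137.000): φ=27.23231300°, λ=-55.44410300°, h=1105.1900 m

φ=27.232313°, λ=-55.444103°, h=1105.190 m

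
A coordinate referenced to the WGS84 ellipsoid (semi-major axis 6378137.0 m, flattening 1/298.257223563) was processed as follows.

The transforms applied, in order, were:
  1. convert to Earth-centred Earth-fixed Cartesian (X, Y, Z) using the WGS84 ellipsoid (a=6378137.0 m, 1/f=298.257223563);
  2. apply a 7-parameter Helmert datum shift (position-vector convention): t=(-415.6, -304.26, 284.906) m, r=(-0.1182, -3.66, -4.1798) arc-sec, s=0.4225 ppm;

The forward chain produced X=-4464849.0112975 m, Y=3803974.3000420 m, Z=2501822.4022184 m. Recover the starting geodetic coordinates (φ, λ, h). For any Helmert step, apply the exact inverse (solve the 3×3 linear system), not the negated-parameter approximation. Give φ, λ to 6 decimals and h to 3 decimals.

φ=23.237508°, λ=139.565571°, h=1794.110 m

start: X=-4464849.0113, Y=3803974.3000, Z=2501822.4022 m
→ Helmert⁻¹: X=-4464464.2248, Y=3804185.0502, Z=2501617.8376
→ geod (Bowring, a=6378137.000): φ=23.23750800°, λ=139.56557100°, h=1794.1100 m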